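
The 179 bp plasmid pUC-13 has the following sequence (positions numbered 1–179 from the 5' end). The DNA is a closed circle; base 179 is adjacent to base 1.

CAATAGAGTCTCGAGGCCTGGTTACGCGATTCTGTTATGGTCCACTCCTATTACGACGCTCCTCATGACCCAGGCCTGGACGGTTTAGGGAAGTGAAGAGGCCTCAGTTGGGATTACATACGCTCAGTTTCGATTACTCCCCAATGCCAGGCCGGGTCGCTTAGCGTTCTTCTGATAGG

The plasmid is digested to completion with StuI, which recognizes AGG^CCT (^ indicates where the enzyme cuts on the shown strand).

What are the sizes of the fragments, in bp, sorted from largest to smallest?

StuI sites (AGGCCT) start at positions 14, 72, 99.
StuI cuts after base 3 of each site, so after positions 16, 74, 101.
Circular molecule, 3 cuts → 3 fragments:
  17–74 → 58 bp
  75–101 → 27 bp
  102–179 then 1–16 → 78 + 16 = 94 bp
Sorted largest to smallest: 94, 58, 27 bp.

94, 58, 27 bp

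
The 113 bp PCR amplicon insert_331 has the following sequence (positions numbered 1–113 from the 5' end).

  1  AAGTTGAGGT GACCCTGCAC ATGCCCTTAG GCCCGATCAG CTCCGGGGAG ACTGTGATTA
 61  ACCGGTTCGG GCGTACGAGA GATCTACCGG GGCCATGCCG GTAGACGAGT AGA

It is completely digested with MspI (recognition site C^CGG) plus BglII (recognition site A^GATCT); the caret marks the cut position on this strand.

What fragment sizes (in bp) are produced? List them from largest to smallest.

MspI sites (CCGG) start at positions 43, 62, 87, 98.
MspI cuts after the first base of each site, so after positions 43, 62, 87, 98.
The BglII site (AGATCT) starts at position 80.
BglII cuts after the first base of each site, so after position 80.
Combined cut positions: 43, 62, 80, 87, 98.
Linear molecule, 5 cuts → 6 fragments:
  1–43 → 43 bp
  44–62 → 19 bp
  63–80 → 18 bp
  81–87 → 7 bp
  88–98 → 11 bp
  99–113 → 15 bp
Sorted largest to smallest: 43, 19, 18, 15, 11, 7 bp.

43, 19, 18, 15, 11, 7 bp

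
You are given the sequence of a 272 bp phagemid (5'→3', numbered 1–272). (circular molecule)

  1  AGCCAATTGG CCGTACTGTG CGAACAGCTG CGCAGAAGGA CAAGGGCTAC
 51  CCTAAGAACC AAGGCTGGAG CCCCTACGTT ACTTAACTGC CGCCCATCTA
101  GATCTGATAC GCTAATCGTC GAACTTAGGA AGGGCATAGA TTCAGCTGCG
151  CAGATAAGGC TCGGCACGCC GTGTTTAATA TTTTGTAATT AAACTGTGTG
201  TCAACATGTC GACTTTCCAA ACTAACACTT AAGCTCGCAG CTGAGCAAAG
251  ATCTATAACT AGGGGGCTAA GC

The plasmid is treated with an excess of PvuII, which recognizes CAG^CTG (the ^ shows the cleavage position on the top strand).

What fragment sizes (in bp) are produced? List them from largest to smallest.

118, 95, 59 bp

PvuII sites (CAGCTG) start at positions 25, 143, 238.
PvuII cuts after base 3 of each site, so after positions 27, 145, 240.
Circular molecule, 3 cuts → 3 fragments:
  28–145 → 118 bp
  146–240 → 95 bp
  241–272 then 1–27 → 32 + 27 = 59 bp
Sorted largest to smallest: 118, 95, 59 bp.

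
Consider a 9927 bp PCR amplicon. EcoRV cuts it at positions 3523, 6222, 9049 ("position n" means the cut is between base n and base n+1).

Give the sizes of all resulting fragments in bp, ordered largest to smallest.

3523, 2827, 2699, 878 bp

Linear molecule, 3 cuts → 4 fragments:
  3523 − 0 = 3523 bp
  6222 − 3523 = 2699 bp
  9049 − 6222 = 2827 bp
  9927 − 9049 = 878 bp
Sorted largest to smallest: 3523, 2827, 2699, 878 bp.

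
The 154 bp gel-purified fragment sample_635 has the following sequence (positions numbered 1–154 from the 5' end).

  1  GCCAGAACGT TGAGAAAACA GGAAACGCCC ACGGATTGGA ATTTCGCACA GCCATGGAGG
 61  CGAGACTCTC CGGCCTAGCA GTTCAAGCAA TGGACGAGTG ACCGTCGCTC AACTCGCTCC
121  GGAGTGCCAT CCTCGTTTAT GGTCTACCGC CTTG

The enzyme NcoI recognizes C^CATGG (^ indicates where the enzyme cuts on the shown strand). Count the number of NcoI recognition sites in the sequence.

1

CCATGG occurs starting at position 52.
NcoI cuts at 1 site.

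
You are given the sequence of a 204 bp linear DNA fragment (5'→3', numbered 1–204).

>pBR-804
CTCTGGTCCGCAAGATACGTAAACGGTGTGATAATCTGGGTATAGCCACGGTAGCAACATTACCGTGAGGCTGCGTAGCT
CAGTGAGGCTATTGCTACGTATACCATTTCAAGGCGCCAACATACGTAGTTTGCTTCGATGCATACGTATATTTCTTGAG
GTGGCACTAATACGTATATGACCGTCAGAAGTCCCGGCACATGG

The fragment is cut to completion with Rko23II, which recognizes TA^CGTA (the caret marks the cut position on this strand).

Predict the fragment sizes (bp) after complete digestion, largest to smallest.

Rko23II sites (TACGTA) start at positions 16, 96, 123, 144, 171.
Rko23II cuts after base 2 of each site, so after positions 17, 97, 124, 145, 172.
Linear molecule, 5 cuts → 6 fragments:
  1–17 → 17 bp
  18–97 → 80 bp
  98–124 → 27 bp
  125–145 → 21 bp
  146–172 → 27 bp
  173–204 → 32 bp
Sorted largest to smallest: 80, 32, 27, 27, 21, 17 bp.

80, 32, 27, 27, 21, 17 bp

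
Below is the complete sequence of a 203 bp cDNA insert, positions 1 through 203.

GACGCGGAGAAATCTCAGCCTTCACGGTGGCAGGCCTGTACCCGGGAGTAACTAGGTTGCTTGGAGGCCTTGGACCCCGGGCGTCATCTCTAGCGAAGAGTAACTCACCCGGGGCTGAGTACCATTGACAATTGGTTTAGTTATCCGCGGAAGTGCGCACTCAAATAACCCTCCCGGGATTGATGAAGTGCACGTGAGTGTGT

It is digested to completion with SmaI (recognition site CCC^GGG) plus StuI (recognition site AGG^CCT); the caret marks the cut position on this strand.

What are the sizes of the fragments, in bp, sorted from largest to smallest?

65, 34, 32, 28, 24, 11, 9 bp

SmaI sites (CCCGGG) start at positions 41, 76, 108, 173.
SmaI cuts after base 3 of each site, so after positions 43, 78, 110, 175.
StuI sites (AGGCCT) start at positions 32, 65.
StuI cuts after base 3 of each site, so after positions 34, 67.
Combined cut positions: 34, 43, 67, 78, 110, 175.
Linear molecule, 6 cuts → 7 fragments:
  1–34 → 34 bp
  35–43 → 9 bp
  44–67 → 24 bp
  68–78 → 11 bp
  79–110 → 32 bp
  111–175 → 65 bp
  176–203 → 28 bp
Sorted largest to smallest: 65, 34, 32, 28, 24, 11, 9 bp.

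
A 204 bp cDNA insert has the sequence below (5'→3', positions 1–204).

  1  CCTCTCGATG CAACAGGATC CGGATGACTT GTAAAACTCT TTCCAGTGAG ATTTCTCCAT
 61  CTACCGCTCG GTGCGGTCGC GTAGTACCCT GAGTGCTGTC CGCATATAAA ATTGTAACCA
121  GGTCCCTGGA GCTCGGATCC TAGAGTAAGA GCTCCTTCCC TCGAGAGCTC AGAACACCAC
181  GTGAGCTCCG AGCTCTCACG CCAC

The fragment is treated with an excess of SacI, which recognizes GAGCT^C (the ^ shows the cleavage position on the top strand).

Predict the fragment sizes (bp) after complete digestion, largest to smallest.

SacI sites (GAGCTC) start at positions 129, 149, 165, 183, 190.
SacI cuts after base 5 of each site (before the last base), so after positions 133, 153, 169, 187, 194.
Linear molecule, 5 cuts → 6 fragments:
  1–133 → 133 bp
  134–153 → 20 bp
  154–169 → 16 bp
  170–187 → 18 bp
  188–194 → 7 bp
  195–204 → 10 bp
Sorted largest to smallest: 133, 20, 18, 16, 10, 7 bp.

133, 20, 18, 16, 10, 7 bp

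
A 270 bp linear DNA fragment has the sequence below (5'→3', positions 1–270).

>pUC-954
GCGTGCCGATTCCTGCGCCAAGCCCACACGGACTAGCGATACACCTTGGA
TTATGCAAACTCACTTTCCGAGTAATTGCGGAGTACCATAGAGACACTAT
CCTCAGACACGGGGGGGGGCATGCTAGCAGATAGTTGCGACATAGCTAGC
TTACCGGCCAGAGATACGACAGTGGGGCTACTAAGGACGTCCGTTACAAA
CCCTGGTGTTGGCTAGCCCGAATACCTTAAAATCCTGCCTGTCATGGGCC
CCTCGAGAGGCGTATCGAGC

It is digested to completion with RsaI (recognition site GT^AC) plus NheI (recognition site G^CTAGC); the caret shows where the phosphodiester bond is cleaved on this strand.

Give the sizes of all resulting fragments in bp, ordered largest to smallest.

The RsaI site (GTAC) starts at position 83.
RsaI cuts after base 2 of each site, so after position 84.
NheI sites (GCTAGC) start at positions 123, 145, 212.
NheI cuts after the first base of each site, so after positions 123, 145, 212.
Combined cut positions: 84, 123, 145, 212.
Linear molecule, 4 cuts → 5 fragments:
  1–84 → 84 bp
  85–123 → 39 bp
  124–145 → 22 bp
  146–212 → 67 bp
  213–270 → 58 bp
Sorted largest to smallest: 84, 67, 58, 39, 22 bp.

84, 67, 58, 39, 22 bp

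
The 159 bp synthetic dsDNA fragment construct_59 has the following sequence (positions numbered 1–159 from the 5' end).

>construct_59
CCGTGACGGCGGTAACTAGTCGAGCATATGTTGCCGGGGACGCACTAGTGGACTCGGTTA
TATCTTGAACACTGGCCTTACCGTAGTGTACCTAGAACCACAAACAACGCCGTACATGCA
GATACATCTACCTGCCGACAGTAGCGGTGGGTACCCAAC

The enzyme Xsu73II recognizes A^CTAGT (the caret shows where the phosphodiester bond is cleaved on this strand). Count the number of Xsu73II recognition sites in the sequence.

2

ACTAGT occurs starting at positions 15, 44.
Xsu73II cuts at 2 sites.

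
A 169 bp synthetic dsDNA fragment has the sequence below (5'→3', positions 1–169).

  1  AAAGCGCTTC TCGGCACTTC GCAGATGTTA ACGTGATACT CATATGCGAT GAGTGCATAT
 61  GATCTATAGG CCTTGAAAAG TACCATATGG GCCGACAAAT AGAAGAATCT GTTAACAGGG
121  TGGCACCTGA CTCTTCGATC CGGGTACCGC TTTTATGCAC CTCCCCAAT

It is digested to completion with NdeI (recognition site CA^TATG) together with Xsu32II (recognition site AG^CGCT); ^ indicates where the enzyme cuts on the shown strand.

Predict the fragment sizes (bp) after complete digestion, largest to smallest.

NdeI sites (CATATG) start at positions 41, 56, 84.
NdeI cuts after base 2 of each site, so after positions 42, 57, 85.
The Xsu32II site (AGCGCT) starts at position 3.
Xsu32II cuts after base 2 of each site, so after position 4.
Combined cut positions: 4, 42, 57, 85.
Linear molecule, 4 cuts → 5 fragments:
  1–4 → 4 bp
  5–42 → 38 bp
  43–57 → 15 bp
  58–85 → 28 bp
  86–169 → 84 bp
Sorted largest to smallest: 84, 38, 28, 15, 4 bp.

84, 38, 28, 15, 4 bp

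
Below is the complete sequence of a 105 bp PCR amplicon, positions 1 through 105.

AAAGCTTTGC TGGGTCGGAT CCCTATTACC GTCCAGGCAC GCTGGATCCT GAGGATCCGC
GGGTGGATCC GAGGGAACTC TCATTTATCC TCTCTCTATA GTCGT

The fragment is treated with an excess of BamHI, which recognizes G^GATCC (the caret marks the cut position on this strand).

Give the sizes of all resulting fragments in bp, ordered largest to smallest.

40, 27, 17, 12, 9 bp

BamHI sites (GGATCC) start at positions 17, 44, 53, 65.
BamHI cuts after the first base of each site, so after positions 17, 44, 53, 65.
Linear molecule, 4 cuts → 5 fragments:
  1–17 → 17 bp
  18–44 → 27 bp
  45–53 → 9 bp
  54–65 → 12 bp
  66–105 → 40 bp
Sorted largest to smallest: 40, 27, 17, 12, 9 bp.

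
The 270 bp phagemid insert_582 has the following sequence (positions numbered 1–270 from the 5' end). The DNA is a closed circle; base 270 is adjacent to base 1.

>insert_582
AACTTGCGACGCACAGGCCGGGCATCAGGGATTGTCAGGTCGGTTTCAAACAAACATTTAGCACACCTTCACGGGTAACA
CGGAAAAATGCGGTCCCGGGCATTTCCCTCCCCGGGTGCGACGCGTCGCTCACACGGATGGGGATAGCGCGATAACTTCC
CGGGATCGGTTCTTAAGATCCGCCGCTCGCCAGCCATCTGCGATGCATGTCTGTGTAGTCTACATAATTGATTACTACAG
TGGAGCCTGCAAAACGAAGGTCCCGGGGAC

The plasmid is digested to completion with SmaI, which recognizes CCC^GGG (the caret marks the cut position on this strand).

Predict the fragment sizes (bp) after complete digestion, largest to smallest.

103, 103, 48, 16 bp

SmaI sites (CCCGGG) start at positions 95, 111, 159, 262.
SmaI cuts after base 3 of each site, so after positions 97, 113, 161, 264.
Circular molecule, 4 cuts → 4 fragments:
  98–113 → 16 bp
  114–161 → 48 bp
  162–264 → 103 bp
  265–270 then 1–97 → 6 + 97 = 103 bp
Sorted largest to smallest: 103, 103, 48, 16 bp.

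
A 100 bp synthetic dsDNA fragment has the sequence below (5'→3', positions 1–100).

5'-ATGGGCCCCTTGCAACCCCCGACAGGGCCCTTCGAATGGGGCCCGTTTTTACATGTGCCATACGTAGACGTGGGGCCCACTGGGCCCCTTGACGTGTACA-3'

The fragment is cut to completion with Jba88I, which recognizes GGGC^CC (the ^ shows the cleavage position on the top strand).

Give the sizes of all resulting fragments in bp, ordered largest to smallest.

34, 22, 15, 14, 9, 6 bp

Jba88I sites (GGGCCC) start at positions 3, 25, 39, 73, 82.
Jba88I cuts after base 4 of each site, so after positions 6, 28, 42, 76, 85.
Linear molecule, 5 cuts → 6 fragments:
  1–6 → 6 bp
  7–28 → 22 bp
  29–42 → 14 bp
  43–76 → 34 bp
  77–85 → 9 bp
  86–100 → 15 bp
Sorted largest to smallest: 34, 22, 15, 14, 9, 6 bp.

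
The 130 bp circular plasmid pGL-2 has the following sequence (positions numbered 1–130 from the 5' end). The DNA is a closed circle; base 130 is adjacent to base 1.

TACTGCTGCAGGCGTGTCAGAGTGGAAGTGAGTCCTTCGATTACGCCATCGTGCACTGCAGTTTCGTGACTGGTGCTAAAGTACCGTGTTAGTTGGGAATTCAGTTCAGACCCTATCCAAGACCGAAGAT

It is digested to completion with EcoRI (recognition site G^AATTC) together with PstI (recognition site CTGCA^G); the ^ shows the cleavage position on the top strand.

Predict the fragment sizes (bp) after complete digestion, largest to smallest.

The EcoRI site (GAATTC) starts at position 97.
EcoRI cuts after the first base of each site, so after position 97.
PstI sites (CTGCAG) start at positions 6, 56.
PstI cuts after base 5 of each site (before the last base), so after positions 10, 60.
Combined cut positions: 10, 60, 97.
Circular molecule, 3 cuts → 3 fragments:
  11–60 → 50 bp
  61–97 → 37 bp
  98–130 then 1–10 → 33 + 10 = 43 bp
Sorted largest to smallest: 50, 43, 37 bp.

50, 43, 37 bp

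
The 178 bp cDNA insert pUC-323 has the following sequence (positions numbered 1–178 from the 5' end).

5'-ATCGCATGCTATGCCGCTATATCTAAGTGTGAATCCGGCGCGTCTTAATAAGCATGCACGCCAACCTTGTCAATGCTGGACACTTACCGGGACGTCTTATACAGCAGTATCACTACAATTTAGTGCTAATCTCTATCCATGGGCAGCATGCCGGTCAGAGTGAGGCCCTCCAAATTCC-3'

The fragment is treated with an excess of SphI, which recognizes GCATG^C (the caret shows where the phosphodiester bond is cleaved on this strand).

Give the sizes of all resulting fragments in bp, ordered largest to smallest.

SphI sites (GCATGC) start at positions 4, 52, 146.
SphI cuts after base 5 of each site (before the last base), so after positions 8, 56, 150.
Linear molecule, 3 cuts → 4 fragments:
  1–8 → 8 bp
  9–56 → 48 bp
  57–150 → 94 bp
  151–178 → 28 bp
Sorted largest to smallest: 94, 48, 28, 8 bp.

94, 48, 28, 8 bp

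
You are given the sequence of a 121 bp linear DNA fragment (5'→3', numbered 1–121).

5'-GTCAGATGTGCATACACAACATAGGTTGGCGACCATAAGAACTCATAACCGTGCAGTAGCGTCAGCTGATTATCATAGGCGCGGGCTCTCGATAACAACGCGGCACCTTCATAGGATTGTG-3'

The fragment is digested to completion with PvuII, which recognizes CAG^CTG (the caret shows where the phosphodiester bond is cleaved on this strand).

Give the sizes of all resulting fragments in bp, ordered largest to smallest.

65, 56 bp

The PvuII site (CAGCTG) starts at position 63.
PvuII cuts after base 3 of each site, so after position 65.
Linear molecule, 1 cut → 2 fragments:
  1–65 → 65 bp
  66–121 → 56 bp
Sorted largest to smallest: 65, 56 bp.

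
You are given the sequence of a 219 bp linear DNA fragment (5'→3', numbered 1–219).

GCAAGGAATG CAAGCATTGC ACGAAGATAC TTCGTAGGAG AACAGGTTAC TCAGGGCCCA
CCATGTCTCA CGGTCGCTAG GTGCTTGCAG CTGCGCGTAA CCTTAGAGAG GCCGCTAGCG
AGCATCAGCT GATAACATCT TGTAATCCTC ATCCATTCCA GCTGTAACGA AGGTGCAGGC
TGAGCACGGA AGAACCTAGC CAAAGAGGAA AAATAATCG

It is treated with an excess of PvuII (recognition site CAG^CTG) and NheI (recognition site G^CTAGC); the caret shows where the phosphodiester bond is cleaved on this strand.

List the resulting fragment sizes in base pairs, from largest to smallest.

PvuII sites (CAGCTG) start at positions 88, 126, 159.
PvuII cuts after base 3 of each site, so after positions 90, 128, 161.
The NheI site (GCTAGC) starts at position 114.
NheI cuts after the first base of each site, so after position 114.
Combined cut positions: 90, 114, 128, 161.
Linear molecule, 4 cuts → 5 fragments:
  1–90 → 90 bp
  91–114 → 24 bp
  115–128 → 14 bp
  129–161 → 33 bp
  162–219 → 58 bp
Sorted largest to smallest: 90, 58, 33, 24, 14 bp.

90, 58, 33, 24, 14 bp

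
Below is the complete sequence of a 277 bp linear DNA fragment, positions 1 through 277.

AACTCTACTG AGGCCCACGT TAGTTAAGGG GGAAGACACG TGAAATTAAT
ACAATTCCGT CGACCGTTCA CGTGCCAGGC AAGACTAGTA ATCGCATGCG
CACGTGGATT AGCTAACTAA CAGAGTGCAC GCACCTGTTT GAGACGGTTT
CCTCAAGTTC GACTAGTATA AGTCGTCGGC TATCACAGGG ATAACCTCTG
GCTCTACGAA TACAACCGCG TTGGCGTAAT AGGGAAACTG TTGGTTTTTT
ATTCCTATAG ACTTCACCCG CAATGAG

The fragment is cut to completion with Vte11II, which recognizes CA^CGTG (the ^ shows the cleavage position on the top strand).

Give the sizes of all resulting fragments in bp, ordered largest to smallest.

Vte11II sites (CACGTG) start at positions 37, 69, 101.
Vte11II cuts after base 2 of each site, so after positions 38, 70, 102.
Linear molecule, 3 cuts → 4 fragments:
  1–38 → 38 bp
  39–70 → 32 bp
  71–102 → 32 bp
  103–277 → 175 bp
Sorted largest to smallest: 175, 38, 32, 32 bp.

175, 38, 32, 32 bp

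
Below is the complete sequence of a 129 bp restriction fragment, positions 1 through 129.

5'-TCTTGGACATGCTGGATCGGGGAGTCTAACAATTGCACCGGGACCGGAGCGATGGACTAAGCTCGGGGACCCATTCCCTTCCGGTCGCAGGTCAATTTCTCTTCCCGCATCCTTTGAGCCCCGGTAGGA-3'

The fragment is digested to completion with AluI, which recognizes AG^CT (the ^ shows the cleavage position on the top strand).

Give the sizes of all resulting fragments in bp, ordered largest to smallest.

The AluI site (AGCT) starts at position 60.
AluI cuts after base 2 of each site, so after position 61.
Linear molecule, 1 cut → 2 fragments:
  1–61 → 61 bp
  62–129 → 68 bp
Sorted largest to smallest: 68, 61 bp.

68, 61 bp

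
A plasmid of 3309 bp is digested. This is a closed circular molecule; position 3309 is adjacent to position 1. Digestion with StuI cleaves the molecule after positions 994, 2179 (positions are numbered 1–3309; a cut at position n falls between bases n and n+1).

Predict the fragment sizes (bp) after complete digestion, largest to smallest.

2124, 1185 bp

Circular molecule, 2 cuts → 2 fragments:
  2179 − 994 = 1185 bp
  wrap: 3309 − 2179 + 994 = 2124 bp
Sorted largest to smallest: 2124, 1185 bp.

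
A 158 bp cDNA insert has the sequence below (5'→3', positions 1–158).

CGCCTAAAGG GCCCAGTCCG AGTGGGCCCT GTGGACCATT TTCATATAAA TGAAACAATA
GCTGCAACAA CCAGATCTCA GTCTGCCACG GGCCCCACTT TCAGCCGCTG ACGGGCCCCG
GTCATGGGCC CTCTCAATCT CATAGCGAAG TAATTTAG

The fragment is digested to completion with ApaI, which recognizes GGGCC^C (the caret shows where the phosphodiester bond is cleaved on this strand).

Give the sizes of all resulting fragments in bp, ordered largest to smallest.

66, 28, 23, 15, 13, 13 bp

ApaI sites (GGGCCC) start at positions 9, 24, 90, 113, 126.
ApaI cuts after base 5 of each site (before the last base), so after positions 13, 28, 94, 117, 130.
Linear molecule, 5 cuts → 6 fragments:
  1–13 → 13 bp
  14–28 → 15 bp
  29–94 → 66 bp
  95–117 → 23 bp
  118–130 → 13 bp
  131–158 → 28 bp
Sorted largest to smallest: 66, 28, 23, 15, 13, 13 bp.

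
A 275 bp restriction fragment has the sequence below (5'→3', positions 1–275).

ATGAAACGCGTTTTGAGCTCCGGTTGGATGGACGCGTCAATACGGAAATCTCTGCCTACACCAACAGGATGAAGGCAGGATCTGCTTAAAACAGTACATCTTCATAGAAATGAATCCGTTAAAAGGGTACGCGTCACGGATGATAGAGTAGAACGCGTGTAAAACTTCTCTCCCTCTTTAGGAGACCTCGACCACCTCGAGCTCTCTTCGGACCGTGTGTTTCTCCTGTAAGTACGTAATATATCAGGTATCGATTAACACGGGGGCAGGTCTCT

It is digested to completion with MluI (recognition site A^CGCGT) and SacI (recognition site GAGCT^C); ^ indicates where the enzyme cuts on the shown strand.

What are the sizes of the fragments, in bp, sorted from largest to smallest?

MluI sites (ACGCGT) start at positions 6, 32, 129, 153.
MluI cuts after the first base of each site, so after positions 6, 32, 129, 153.
SacI sites (GAGCTC) start at positions 15, 199.
SacI cuts after base 5 of each site (before the last base), so after positions 19, 203.
Combined cut positions: 6, 19, 32, 129, 153, 203.
Linear molecule, 6 cuts → 7 fragments:
  1–6 → 6 bp
  7–19 → 13 bp
  20–32 → 13 bp
  33–129 → 97 bp
  130–153 → 24 bp
  154–203 → 50 bp
  204–275 → 72 bp
Sorted largest to smallest: 97, 72, 50, 24, 13, 13, 6 bp.

97, 72, 50, 24, 13, 13, 6 bp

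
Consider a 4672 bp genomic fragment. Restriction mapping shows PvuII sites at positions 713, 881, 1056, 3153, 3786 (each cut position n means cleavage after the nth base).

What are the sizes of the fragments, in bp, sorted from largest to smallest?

2097, 886, 713, 633, 175, 168 bp

Linear molecule, 5 cuts → 6 fragments:
  713 − 0 = 713 bp
  881 − 713 = 168 bp
  1056 − 881 = 175 bp
  3153 − 1056 = 2097 bp
  3786 − 3153 = 633 bp
  4672 − 3786 = 886 bp
Sorted largest to smallest: 2097, 886, 713, 633, 175, 168 bp.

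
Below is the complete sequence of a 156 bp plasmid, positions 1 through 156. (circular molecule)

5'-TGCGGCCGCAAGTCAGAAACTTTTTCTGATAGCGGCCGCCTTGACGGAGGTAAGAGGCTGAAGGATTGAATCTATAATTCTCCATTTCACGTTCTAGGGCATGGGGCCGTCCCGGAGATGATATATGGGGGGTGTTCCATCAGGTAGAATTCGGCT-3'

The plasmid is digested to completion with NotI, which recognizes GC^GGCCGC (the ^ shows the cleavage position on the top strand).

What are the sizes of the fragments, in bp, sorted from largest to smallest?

NotI sites (GCGGCCGC) start at positions 2, 32.
NotI cuts after base 2 of each site, so after positions 3, 33.
Circular molecule, 2 cuts → 2 fragments:
  4–33 → 30 bp
  34–156 then 1–3 → 123 + 3 = 126 bp
Sorted largest to smallest: 126, 30 bp.

126, 30 bp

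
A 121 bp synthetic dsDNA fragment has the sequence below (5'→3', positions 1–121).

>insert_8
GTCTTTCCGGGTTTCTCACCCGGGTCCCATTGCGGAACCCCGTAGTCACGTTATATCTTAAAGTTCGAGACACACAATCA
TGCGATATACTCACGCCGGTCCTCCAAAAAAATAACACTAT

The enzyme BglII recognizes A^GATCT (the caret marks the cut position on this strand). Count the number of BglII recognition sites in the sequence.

0

No occurrence of AGATCT is present in the sequence.
BglII does not cut: 0 sites.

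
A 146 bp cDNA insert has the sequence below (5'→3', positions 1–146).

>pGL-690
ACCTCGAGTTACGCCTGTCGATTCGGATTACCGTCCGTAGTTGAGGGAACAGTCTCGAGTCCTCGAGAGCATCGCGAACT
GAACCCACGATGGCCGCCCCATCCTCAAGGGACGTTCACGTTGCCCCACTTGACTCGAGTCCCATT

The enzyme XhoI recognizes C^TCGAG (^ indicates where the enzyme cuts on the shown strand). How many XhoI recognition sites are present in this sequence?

4

CTCGAG occurs starting at positions 3, 54, 62, 134.
XhoI cuts at 4 sites.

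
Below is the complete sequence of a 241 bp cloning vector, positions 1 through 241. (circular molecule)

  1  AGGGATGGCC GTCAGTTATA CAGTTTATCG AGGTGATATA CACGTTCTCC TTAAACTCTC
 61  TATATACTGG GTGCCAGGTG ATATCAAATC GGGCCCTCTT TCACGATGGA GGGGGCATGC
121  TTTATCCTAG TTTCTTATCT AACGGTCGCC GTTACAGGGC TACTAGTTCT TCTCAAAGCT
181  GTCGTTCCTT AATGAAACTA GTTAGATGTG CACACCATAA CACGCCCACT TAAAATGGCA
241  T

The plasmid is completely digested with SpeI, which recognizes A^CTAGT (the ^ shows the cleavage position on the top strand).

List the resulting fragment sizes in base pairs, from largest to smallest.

SpeI sites (ACTAGT) start at positions 162, 197.
SpeI cuts after the first base of each site, so after positions 162, 197.
Circular molecule, 2 cuts → 2 fragments:
  163–197 → 35 bp
  198–241 then 1–162 → 44 + 162 = 206 bp
Sorted largest to smallest: 206, 35 bp.

206, 35 bp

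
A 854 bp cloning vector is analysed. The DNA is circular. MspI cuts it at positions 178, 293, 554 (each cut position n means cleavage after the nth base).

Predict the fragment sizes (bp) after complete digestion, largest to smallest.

Circular molecule, 3 cuts → 3 fragments:
  293 − 178 = 115 bp
  554 − 293 = 261 bp
  wrap: 854 − 554 + 178 = 478 bp
Sorted largest to smallest: 478, 261, 115 bp.

478, 261, 115 bp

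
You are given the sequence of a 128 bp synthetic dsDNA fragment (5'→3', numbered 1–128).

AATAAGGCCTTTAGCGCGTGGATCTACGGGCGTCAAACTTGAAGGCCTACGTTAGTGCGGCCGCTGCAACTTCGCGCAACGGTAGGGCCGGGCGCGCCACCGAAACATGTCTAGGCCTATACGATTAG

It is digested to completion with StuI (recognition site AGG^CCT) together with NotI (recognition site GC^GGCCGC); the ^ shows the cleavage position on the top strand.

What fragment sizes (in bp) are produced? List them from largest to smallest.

57, 38, 13, 13, 7 bp

StuI sites (AGGCCT) start at positions 5, 43, 113.
StuI cuts after base 3 of each site, so after positions 7, 45, 115.
The NotI site (GCGGCCGC) starts at position 57.
NotI cuts after base 2 of each site, so after position 58.
Combined cut positions: 7, 45, 58, 115.
Linear molecule, 4 cuts → 5 fragments:
  1–7 → 7 bp
  8–45 → 38 bp
  46–58 → 13 bp
  59–115 → 57 bp
  116–128 → 13 bp
Sorted largest to smallest: 57, 38, 13, 13, 7 bp.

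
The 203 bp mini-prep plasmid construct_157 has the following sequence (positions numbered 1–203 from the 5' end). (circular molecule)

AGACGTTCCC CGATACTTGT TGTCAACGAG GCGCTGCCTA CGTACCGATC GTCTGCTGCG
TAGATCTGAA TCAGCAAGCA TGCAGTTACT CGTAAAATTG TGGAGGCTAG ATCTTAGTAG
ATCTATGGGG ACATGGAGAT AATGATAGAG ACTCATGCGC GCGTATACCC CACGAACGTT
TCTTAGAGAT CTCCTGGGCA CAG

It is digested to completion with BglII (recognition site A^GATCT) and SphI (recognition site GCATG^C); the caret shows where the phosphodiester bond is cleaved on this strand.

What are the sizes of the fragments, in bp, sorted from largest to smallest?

78, 68, 27, 20, 10 bp

BglII sites (AGATCT) start at positions 62, 109, 119, 187.
BglII cuts after the first base of each site, so after positions 62, 109, 119, 187.
The SphI site (GCATGC) starts at position 78.
SphI cuts after base 5 of each site (before the last base), so after position 82.
Combined cut positions: 62, 82, 109, 119, 187.
Circular molecule, 5 cuts → 5 fragments:
  63–82 → 20 bp
  83–109 → 27 bp
  110–119 → 10 bp
  120–187 → 68 bp
  188–203 then 1–62 → 16 + 62 = 78 bp
Sorted largest to smallest: 78, 68, 27, 20, 10 bp.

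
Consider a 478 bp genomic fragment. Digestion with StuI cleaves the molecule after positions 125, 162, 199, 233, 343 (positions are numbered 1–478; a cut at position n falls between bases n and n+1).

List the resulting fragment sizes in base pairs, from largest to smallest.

Linear molecule, 5 cuts → 6 fragments:
  125 − 0 = 125 bp
  162 − 125 = 37 bp
  199 − 162 = 37 bp
  233 − 199 = 34 bp
  343 − 233 = 110 bp
  478 − 343 = 135 bp
Sorted largest to smallest: 135, 125, 110, 37, 37, 34 bp.

135, 125, 110, 37, 37, 34 bp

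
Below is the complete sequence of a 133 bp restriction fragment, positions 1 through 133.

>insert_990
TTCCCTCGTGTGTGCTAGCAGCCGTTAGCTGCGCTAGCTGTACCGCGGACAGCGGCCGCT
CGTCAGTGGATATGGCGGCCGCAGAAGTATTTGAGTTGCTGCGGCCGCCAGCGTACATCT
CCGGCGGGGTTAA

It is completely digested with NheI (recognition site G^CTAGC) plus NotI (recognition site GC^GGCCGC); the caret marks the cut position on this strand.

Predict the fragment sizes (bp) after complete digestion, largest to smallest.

31, 26, 23, 20, 19, 14 bp

NheI sites (GCTAGC) start at positions 14, 33.
NheI cuts after the first base of each site, so after positions 14, 33.
NotI sites (GCGGCCGC) start at positions 52, 75, 101.
NotI cuts after base 2 of each site, so after positions 53, 76, 102.
Combined cut positions: 14, 33, 53, 76, 102.
Linear molecule, 5 cuts → 6 fragments:
  1–14 → 14 bp
  15–33 → 19 bp
  34–53 → 20 bp
  54–76 → 23 bp
  77–102 → 26 bp
  103–133 → 31 bp
Sorted largest to smallest: 31, 26, 23, 20, 19, 14 bp.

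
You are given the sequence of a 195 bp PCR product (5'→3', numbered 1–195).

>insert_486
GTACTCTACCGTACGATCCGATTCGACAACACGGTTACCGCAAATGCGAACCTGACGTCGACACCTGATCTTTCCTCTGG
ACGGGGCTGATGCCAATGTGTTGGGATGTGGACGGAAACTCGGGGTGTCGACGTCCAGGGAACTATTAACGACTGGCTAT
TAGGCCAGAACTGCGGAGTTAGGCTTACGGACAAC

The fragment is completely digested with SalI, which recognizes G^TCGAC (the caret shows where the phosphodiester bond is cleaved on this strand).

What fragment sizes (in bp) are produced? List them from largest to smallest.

SalI sites (GTCGAC) start at positions 57, 127.
SalI cuts after the first base of each site, so after positions 57, 127.
Linear molecule, 2 cuts → 3 fragments:
  1–57 → 57 bp
  58–127 → 70 bp
  128–195 → 68 bp
Sorted largest to smallest: 70, 68, 57 bp.

70, 68, 57 bp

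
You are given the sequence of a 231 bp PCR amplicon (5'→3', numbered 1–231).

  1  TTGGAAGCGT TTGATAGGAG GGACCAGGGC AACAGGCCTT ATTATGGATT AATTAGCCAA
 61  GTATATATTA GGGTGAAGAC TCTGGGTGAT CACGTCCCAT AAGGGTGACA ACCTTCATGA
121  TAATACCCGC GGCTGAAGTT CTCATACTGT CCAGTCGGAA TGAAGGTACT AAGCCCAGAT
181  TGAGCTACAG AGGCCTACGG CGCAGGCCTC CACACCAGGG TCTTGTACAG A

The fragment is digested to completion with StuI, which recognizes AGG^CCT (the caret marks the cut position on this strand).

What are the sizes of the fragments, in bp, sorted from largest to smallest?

157, 36, 25, 13 bp

StuI sites (AGGCCT) start at positions 34, 191, 204.
StuI cuts after base 3 of each site, so after positions 36, 193, 206.
Linear molecule, 3 cuts → 4 fragments:
  1–36 → 36 bp
  37–193 → 157 bp
  194–206 → 13 bp
  207–231 → 25 bp
Sorted largest to smallest: 157, 36, 25, 13 bp.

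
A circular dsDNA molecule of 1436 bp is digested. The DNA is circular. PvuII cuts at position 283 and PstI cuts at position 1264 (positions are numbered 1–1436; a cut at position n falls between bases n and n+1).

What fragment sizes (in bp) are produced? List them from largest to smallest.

981, 455 bp

Combined cut positions (sorted): 283, 1264.
Circular molecule, 2 cuts → 2 fragments:
  1264 − 283 = 981 bp
  wrap: 1436 − 1264 + 283 = 455 bp
Sorted largest to smallest: 981, 455 bp.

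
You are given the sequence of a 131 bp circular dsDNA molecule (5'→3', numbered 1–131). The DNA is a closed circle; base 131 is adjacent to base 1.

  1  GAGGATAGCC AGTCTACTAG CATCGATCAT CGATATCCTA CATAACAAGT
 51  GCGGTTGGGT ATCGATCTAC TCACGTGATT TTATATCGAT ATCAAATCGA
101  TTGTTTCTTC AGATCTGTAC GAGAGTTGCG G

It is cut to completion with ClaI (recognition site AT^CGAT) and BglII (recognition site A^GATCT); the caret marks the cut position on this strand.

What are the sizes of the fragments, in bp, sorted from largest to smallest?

43, 32, 24, 14, 11, 7 bp

ClaI sites (ATCGAT) start at positions 22, 29, 61, 85, 96.
ClaI cuts after base 2 of each site, so after positions 23, 30, 62, 86, 97.
The BglII site (AGATCT) starts at position 111.
BglII cuts after the first base of each site, so after position 111.
Combined cut positions: 23, 30, 62, 86, 97, 111.
Circular molecule, 6 cuts → 6 fragments:
  24–30 → 7 bp
  31–62 → 32 bp
  63–86 → 24 bp
  87–97 → 11 bp
  98–111 → 14 bp
  112–131 then 1–23 → 20 + 23 = 43 bp
Sorted largest to smallest: 43, 32, 24, 14, 11, 7 bp.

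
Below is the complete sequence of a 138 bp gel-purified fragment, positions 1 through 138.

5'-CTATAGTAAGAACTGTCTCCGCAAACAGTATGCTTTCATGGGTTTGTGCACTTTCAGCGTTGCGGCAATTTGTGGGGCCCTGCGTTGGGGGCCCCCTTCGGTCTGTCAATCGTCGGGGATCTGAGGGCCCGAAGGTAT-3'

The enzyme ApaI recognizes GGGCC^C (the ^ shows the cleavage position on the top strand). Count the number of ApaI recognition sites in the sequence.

GGGCCC occurs starting at positions 75, 89, 125.
ApaI cuts at 3 sites.

3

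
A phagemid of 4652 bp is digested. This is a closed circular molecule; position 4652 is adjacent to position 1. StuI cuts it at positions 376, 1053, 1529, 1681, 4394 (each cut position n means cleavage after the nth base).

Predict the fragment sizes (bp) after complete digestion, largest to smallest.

2713, 677, 634, 476, 152 bp

Circular molecule, 5 cuts → 5 fragments:
  1053 − 376 = 677 bp
  1529 − 1053 = 476 bp
  1681 − 1529 = 152 bp
  4394 − 1681 = 2713 bp
  wrap: 4652 − 4394 + 376 = 634 bp
Sorted largest to smallest: 2713, 677, 634, 476, 152 bp.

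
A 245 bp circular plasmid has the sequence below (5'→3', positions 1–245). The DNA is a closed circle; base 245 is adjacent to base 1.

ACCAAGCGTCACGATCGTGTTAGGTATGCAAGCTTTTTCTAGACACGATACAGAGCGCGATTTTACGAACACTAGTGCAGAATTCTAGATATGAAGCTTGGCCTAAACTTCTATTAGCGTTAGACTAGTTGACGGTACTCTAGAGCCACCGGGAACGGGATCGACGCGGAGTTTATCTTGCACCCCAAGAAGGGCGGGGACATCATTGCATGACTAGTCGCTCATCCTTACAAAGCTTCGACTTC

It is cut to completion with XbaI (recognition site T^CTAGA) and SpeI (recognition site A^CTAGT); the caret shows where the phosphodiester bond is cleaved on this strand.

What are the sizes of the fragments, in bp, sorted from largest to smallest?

XbaI sites (TCTAGA) start at positions 38, 84, 139.
XbaI cuts after the first base of each site, so after positions 38, 84, 139.
SpeI sites (ACTAGT) start at positions 71, 124, 213.
SpeI cuts after the first base of each site, so after positions 71, 124, 213.
Combined cut positions: 38, 71, 84, 124, 139, 213.
Circular molecule, 6 cuts → 6 fragments:
  39–71 → 33 bp
  72–84 → 13 bp
  85–124 → 40 bp
  125–139 → 15 bp
  140–213 → 74 bp
  214–245 then 1–38 → 32 + 38 = 70 bp
Sorted largest to smallest: 74, 70, 40, 33, 15, 13 bp.

74, 70, 40, 33, 15, 13 bp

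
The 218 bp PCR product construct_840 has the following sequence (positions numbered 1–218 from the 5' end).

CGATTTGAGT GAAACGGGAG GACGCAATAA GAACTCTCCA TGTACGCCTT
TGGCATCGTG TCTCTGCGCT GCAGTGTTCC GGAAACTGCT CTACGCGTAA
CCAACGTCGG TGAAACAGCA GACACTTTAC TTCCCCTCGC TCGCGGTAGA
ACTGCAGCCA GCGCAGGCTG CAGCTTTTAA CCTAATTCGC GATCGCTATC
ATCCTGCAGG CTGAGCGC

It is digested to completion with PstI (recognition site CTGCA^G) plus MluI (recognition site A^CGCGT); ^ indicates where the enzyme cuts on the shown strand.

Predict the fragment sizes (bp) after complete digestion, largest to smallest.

PstI sites (CTGCAG) start at positions 69, 152, 168, 204.
PstI cuts after base 5 of each site (before the last base), so after positions 73, 156, 172, 208.
The MluI site (ACGCGT) starts at position 93.
MluI cuts after the first base of each site, so after position 93.
Combined cut positions: 73, 93, 156, 172, 208.
Linear molecule, 5 cuts → 6 fragments:
  1–73 → 73 bp
  74–93 → 20 bp
  94–156 → 63 bp
  157–172 → 16 bp
  173–208 → 36 bp
  209–218 → 10 bp
Sorted largest to smallest: 73, 63, 36, 20, 16, 10 bp.

73, 63, 36, 20, 16, 10 bp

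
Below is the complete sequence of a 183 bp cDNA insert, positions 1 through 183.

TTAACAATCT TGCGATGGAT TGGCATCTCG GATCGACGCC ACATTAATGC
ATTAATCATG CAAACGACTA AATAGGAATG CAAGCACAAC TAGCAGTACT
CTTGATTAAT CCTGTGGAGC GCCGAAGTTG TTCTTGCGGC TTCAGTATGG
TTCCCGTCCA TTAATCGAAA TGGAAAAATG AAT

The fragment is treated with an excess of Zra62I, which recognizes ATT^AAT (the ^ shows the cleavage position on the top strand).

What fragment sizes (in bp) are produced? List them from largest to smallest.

55, 54, 45, 21, 8 bp

Zra62I sites (ATTAAT) start at positions 43, 51, 105, 160.
Zra62I cuts after base 3 of each site, so after positions 45, 53, 107, 162.
Linear molecule, 4 cuts → 5 fragments:
  1–45 → 45 bp
  46–53 → 8 bp
  54–107 → 54 bp
  108–162 → 55 bp
  163–183 → 21 bp
Sorted largest to smallest: 55, 54, 45, 21, 8 bp.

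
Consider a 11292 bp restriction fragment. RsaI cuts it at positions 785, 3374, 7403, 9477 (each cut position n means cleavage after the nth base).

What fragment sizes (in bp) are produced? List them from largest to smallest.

Linear molecule, 4 cuts → 5 fragments:
  785 − 0 = 785 bp
  3374 − 785 = 2589 bp
  7403 − 3374 = 4029 bp
  9477 − 7403 = 2074 bp
  11292 − 9477 = 1815 bp
Sorted largest to smallest: 4029, 2589, 2074, 1815, 785 bp.

4029, 2589, 2074, 1815, 785 bp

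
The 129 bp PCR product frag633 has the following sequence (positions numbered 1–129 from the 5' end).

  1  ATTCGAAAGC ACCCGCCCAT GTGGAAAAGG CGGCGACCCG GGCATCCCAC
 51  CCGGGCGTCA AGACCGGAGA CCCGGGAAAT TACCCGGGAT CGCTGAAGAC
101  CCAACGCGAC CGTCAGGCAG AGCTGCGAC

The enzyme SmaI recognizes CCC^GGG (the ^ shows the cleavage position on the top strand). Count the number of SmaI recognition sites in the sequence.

4

CCCGGG occurs starting at positions 37, 50, 71, 83.
SmaI cuts at 4 sites.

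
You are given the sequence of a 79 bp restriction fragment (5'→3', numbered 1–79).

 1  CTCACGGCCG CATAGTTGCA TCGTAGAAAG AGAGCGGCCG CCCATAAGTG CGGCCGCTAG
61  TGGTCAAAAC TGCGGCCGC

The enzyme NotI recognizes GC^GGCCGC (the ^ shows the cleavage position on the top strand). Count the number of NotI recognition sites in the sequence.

3

GCGGCCGC occurs starting at positions 34, 50, 72.
NotI cuts at 3 sites.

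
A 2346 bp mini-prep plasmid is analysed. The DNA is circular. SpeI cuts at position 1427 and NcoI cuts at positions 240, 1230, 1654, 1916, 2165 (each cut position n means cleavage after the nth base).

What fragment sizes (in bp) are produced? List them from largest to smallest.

Combined cut positions (sorted): 240, 1230, 1427, 1654, 1916, 2165.
Circular molecule, 6 cuts → 6 fragments:
  1230 − 240 = 990 bp
  1427 − 1230 = 197 bp
  1654 − 1427 = 227 bp
  1916 − 1654 = 262 bp
  2165 − 1916 = 249 bp
  wrap: 2346 − 2165 + 240 = 421 bp
Sorted largest to smallest: 990, 421, 262, 249, 227, 197 bp.

990, 421, 262, 249, 227, 197 bp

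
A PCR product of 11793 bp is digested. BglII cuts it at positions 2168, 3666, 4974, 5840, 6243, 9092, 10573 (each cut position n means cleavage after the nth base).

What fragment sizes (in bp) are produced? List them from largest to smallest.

2849, 2168, 1498, 1481, 1308, 1220, 866, 403 bp

Linear molecule, 7 cuts → 8 fragments:
  2168 − 0 = 2168 bp
  3666 − 2168 = 1498 bp
  4974 − 3666 = 1308 bp
  5840 − 4974 = 866 bp
  6243 − 5840 = 403 bp
  9092 − 6243 = 2849 bp
  10573 − 9092 = 1481 bp
  11793 − 10573 = 1220 bp
Sorted largest to smallest: 2849, 2168, 1498, 1481, 1308, 1220, 866, 403 bp.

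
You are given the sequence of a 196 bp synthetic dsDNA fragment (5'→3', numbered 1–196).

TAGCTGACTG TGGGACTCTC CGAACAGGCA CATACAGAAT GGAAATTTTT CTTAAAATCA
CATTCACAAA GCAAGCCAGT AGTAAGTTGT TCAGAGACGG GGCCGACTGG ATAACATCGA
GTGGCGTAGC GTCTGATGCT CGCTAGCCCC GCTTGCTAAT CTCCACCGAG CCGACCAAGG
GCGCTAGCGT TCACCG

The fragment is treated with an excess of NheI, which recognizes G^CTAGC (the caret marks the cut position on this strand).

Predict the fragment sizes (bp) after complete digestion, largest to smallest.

142, 41, 13 bp

NheI sites (GCTAGC) start at positions 142, 183.
NheI cuts after the first base of each site, so after positions 142, 183.
Linear molecule, 2 cuts → 3 fragments:
  1–142 → 142 bp
  143–183 → 41 bp
  184–196 → 13 bp
Sorted largest to smallest: 142, 41, 13 bp.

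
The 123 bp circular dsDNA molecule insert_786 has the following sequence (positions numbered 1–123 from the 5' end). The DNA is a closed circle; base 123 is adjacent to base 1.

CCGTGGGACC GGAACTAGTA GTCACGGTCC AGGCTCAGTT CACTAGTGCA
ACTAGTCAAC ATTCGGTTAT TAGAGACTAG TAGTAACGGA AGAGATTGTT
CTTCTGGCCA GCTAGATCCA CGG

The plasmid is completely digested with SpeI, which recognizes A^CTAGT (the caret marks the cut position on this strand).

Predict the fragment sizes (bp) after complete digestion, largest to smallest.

61, 28, 25, 9 bp

SpeI sites (ACTAGT) start at positions 14, 42, 51, 76.
SpeI cuts after the first base of each site, so after positions 14, 42, 51, 76.
Circular molecule, 4 cuts → 4 fragments:
  15–42 → 28 bp
  43–51 → 9 bp
  52–76 → 25 bp
  77–123 then 1–14 → 47 + 14 = 61 bp
Sorted largest to smallest: 61, 28, 25, 9 bp.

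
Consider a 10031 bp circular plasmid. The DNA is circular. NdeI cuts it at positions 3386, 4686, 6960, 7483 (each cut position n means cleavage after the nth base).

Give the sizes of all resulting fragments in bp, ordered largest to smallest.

Circular molecule, 4 cuts → 4 fragments:
  4686 − 3386 = 1300 bp
  6960 − 4686 = 2274 bp
  7483 − 6960 = 523 bp
  wrap: 10031 − 7483 + 3386 = 5934 bp
Sorted largest to smallest: 5934, 2274, 1300, 523 bp.

5934, 2274, 1300, 523 bp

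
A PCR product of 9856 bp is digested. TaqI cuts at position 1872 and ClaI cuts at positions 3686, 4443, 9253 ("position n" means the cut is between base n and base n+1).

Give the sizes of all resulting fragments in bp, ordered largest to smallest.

Combined cut positions (sorted): 1872, 3686, 4443, 9253.
Linear molecule, 4 cuts → 5 fragments:
  1872 − 0 = 1872 bp
  3686 − 1872 = 1814 bp
  4443 − 3686 = 757 bp
  9253 − 4443 = 4810 bp
  9856 − 9253 = 603 bp
Sorted largest to smallest: 4810, 1872, 1814, 757, 603 bp.

4810, 1872, 1814, 757, 603 bp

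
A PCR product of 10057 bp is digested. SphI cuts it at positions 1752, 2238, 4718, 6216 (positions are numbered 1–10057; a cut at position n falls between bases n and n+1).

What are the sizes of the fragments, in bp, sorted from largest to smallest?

Linear molecule, 4 cuts → 5 fragments:
  1752 − 0 = 1752 bp
  2238 − 1752 = 486 bp
  4718 − 2238 = 2480 bp
  6216 − 4718 = 1498 bp
  10057 − 6216 = 3841 bp
Sorted largest to smallest: 3841, 2480, 1752, 1498, 486 bp.

3841, 2480, 1752, 1498, 486 bp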